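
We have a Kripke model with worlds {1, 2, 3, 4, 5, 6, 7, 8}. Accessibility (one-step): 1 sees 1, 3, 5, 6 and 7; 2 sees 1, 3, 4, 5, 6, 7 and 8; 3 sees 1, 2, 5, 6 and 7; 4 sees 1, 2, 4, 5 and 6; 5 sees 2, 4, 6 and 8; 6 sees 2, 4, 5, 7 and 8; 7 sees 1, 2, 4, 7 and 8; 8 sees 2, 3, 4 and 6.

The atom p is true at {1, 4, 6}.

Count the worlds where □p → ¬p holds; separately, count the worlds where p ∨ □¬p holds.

For □p → ¬p:
1: □p is F, ¬p is F. ✓
2: □p is F, ¬p is T. ✓
3: □p is F, ¬p is T. ✓
4: □p is F, ¬p is F. ✓
5: □p is F, ¬p is T. ✓
6: □p is F, ¬p is F. ✓
7: □p is F, ¬p is T. ✓
8: □p is F, ¬p is T. ✓
— 8 worlds.
For p ∨ □¬p:
1: p is T, □¬p is F. ✓
2: p is F, □¬p is F. ✗
3: p is F, □¬p is F. ✗
4: p is T, □¬p is F. ✓
5: p is F, □¬p is F. ✗
6: p is T, □¬p is F. ✓
7: p is F, □¬p is F. ✗
8: p is F, □¬p is F. ✗
— 3 worlds.

8 and 3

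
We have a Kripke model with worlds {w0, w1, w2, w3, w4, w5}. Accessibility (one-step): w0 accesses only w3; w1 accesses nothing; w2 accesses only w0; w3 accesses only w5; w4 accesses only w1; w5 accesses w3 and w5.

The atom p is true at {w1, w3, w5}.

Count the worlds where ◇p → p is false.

w0: ◇p is T, p is F. ✗
w1: ◇p is F, p is T. ✓
w2: ◇p is F, p is F. ✓
w3: ◇p is T, p is T. ✓
w4: ◇p is T, p is F. ✗
w5: ◇p is T, p is T. ✓
Satisfying worlds: {w1, w2, w3, w5}.
So ◇p → p fails at the other 2 worlds.

2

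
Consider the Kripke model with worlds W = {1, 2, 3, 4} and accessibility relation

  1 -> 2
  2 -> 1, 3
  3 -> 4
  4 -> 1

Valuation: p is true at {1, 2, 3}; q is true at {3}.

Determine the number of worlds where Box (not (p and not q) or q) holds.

1: successors {2}; not (p and not q) or q there: 2:F. ✗
2: successors {1, 3}; not (p and not q) or q there: 1:F, 3:T. ✗
3: successors {4}; not (p and not q) or q there: 4:T. ✓
4: successors {1}; not (p and not q) or q there: 1:F. ✗
Satisfying worlds: {3}.

1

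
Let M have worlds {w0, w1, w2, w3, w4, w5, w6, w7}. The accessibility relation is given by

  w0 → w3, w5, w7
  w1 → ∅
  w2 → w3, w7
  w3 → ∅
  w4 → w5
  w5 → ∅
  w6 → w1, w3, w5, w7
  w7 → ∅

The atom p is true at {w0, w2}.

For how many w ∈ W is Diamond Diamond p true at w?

w0: successors {w3, w5, w7}; Diamond p there: w3:F, w5:F, w7:F. ✗
w1: no successors, so Diamond Diamond p fails. ✗
w2: successors {w3, w7}; Diamond p there: w3:F, w7:F. ✗
w3: no successors, so Diamond Diamond p fails. ✗
w4: successors {w5}; Diamond p there: w5:F. ✗
w5: no successors, so Diamond Diamond p fails. ✗
w6: successors {w1, w3, w5, w7}; Diamond p there: w1:F, w3:F, w5:F, w7:F. ✗
w7: no successors, so Diamond Diamond p fails. ✗
Satisfying worlds: ∅.

0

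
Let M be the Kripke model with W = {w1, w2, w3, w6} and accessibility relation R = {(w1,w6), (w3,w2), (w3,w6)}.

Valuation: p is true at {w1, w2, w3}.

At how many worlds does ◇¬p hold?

2

w1: successors {w6}; ¬p there: w6:T. ✓
w2: no successors, so ◇¬p fails. ✗
w3: successors {w2, w6}; ¬p there: w2:F, w6:T. ✓
w6: no successors, so ◇¬p fails. ✗
Satisfying worlds: {w1, w3}.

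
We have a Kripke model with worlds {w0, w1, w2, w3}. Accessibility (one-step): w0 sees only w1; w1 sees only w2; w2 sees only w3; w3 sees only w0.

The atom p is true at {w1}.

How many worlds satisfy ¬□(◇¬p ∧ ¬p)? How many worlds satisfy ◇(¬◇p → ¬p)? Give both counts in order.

2 and 3

For ¬□(◇¬p ∧ ¬p):
w0: □(◇¬p ∧ ¬p) is F. ✓
w1: □(◇¬p ∧ ¬p) is T. ✗
w2: □(◇¬p ∧ ¬p) is T. ✗
w3: □(◇¬p ∧ ¬p) is F. ✓
— 2 worlds.
For ◇(¬◇p → ¬p):
w0: successors {w1}; ¬◇p → ¬p there: w1:F. ✗
w1: successors {w2}; ¬◇p → ¬p there: w2:T. ✓
w2: successors {w3}; ¬◇p → ¬p there: w3:T. ✓
w3: successors {w0}; ¬◇p → ¬p there: w0:T. ✓
— 3 worlds.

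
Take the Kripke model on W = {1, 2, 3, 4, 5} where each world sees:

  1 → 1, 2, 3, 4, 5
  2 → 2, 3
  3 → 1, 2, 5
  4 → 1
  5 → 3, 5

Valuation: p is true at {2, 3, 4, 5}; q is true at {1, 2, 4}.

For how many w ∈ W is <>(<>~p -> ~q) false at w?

1

1: successors {1, 2, 3, 4, 5}; <>~p -> ~q there: 1:F, 2:T, 3:T, 4:F, 5:T. ✓
2: successors {2, 3}; <>~p -> ~q there: 2:T, 3:T. ✓
3: successors {1, 2, 5}; <>~p -> ~q there: 1:F, 2:T, 5:T. ✓
4: successors {1}; <>~p -> ~q there: 1:F. ✗
5: successors {3, 5}; <>~p -> ~q there: 3:T, 5:T. ✓
Satisfying worlds: {1, 2, 3, 5}.
So <>(<>~p -> ~q) fails at the other 1 world.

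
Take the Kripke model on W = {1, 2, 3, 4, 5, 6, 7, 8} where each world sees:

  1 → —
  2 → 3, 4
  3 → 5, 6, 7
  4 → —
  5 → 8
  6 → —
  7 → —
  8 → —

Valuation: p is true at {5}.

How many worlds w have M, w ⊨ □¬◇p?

7

1: no successors, so □¬◇p holds vacuously. ✓
2: successors {3, 4}; ¬◇p there: 3:F, 4:T. ✗
3: successors {5, 6, 7}; ¬◇p there: 5:T, 6:T, 7:T. ✓
4: no successors, so □¬◇p holds vacuously. ✓
5: successors {8}; ¬◇p there: 8:T. ✓
6: no successors, so □¬◇p holds vacuously. ✓
7: no successors, so □¬◇p holds vacuously. ✓
8: no successors, so □¬◇p holds vacuously. ✓
Satisfying worlds: {1, 3, 4, 5, 6, 7, 8}.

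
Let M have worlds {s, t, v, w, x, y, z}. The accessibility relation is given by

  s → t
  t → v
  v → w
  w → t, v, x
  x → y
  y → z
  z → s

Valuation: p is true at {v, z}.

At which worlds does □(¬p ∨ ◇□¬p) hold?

{s, v, x, y, z}

s: successors {t}; ¬p ∨ ◇□¬p there: t:T. ✓
t: successors {v}; ¬p ∨ ◇□¬p there: v:F. ✗
v: successors {w}; ¬p ∨ ◇□¬p there: w:T. ✓
w: successors {t, v, x}; ¬p ∨ ◇□¬p there: t:T, v:F, x:T. ✗
x: successors {y}; ¬p ∨ ◇□¬p there: y:T. ✓
y: successors {z}; ¬p ∨ ◇□¬p there: z:T. ✓
z: successors {s}; ¬p ∨ ◇□¬p there: s:T. ✓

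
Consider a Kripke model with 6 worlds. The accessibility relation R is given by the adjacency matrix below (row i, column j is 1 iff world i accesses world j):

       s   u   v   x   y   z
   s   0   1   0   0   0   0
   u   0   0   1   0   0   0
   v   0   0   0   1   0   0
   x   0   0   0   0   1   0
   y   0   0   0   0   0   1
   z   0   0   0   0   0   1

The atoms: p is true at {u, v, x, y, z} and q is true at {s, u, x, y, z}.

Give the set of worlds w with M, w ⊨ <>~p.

∅

s: successors {u}; ~p there: u:F. ✗
u: successors {v}; ~p there: v:F. ✗
v: successors {x}; ~p there: x:F. ✗
x: successors {y}; ~p there: y:F. ✗
y: successors {z}; ~p there: z:F. ✗
z: successors {z}; ~p there: z:F. ✗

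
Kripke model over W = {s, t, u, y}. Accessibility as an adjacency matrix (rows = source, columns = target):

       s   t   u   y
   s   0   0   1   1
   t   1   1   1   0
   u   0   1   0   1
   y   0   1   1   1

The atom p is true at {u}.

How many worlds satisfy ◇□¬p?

s: successors {u, y}; □¬p there: u:T, y:F. ✓
t: successors {s, t, u}; □¬p there: s:F, t:F, u:T. ✓
u: successors {t, y}; □¬p there: t:F, y:F. ✗
y: successors {t, u, y}; □¬p there: t:F, u:T, y:F. ✓
Satisfying worlds: {s, t, y}.

3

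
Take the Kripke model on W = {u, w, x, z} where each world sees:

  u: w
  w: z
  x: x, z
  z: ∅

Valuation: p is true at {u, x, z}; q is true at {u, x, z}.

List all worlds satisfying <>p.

{w, x}

u: successors {w}; p there: w:F. ✗
w: successors {z}; p there: z:T. ✓
x: successors {x, z}; p there: x:T, z:T. ✓
z: no successors, so <>p fails. ✗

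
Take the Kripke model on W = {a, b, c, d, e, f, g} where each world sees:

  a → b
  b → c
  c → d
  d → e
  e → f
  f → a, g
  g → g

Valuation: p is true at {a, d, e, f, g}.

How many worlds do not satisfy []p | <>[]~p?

a: []p is F, <>[]~p is T. ✓
b: []p is F, <>[]~p is F. ✗
c: []p is T, <>[]~p is F. ✓
d: []p is T, <>[]~p is F. ✓
e: []p is T, <>[]~p is F. ✓
f: []p is T, <>[]~p is T. ✓
g: []p is T, <>[]~p is F. ✓
Satisfying worlds: {a, c, d, e, f, g}.
So []p | <>[]~p fails at the other 1 world.

1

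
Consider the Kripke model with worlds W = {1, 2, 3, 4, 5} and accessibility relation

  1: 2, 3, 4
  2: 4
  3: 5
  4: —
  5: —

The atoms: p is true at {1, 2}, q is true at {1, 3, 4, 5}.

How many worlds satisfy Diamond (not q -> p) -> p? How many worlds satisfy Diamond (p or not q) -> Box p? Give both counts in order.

For Diamond (not q -> p) -> p:
1: Diamond (not q -> p) is T, p is T. ✓
2: Diamond (not q -> p) is T, p is T. ✓
3: Diamond (not q -> p) is T, p is F. ✗
4: Diamond (not q -> p) is F, p is F. ✓
5: Diamond (not q -> p) is F, p is F. ✓
— 4 worlds.
For Diamond (p or not q) -> Box p:
1: Diamond (p or not q) is T, Box p is F. ✗
2: Diamond (p or not q) is F, Box p is F. ✓
3: Diamond (p or not q) is F, Box p is F. ✓
4: Diamond (p or not q) is F, Box p is T. ✓
5: Diamond (p or not q) is F, Box p is T. ✓
— 4 worlds.

4 and 4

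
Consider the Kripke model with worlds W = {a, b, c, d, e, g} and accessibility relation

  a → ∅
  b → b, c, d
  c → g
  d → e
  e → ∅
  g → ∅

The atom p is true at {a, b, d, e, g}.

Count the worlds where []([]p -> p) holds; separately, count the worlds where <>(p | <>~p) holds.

For []([]p -> p):
a: no successors, so []([]p -> p) holds vacuously. ✓
b: successors {b, c, d}; []p -> p there: b:T, c:F, d:T. ✗
c: successors {g}; []p -> p there: g:T. ✓
d: successors {e}; []p -> p there: e:T. ✓
e: no successors, so []([]p -> p) holds vacuously. ✓
g: no successors, so []([]p -> p) holds vacuously. ✓
— 5 worlds.
For <>(p | <>~p):
a: no successors, so <>(p | <>~p) fails. ✗
b: successors {b, c, d}; p | <>~p there: b:T, c:F, d:T. ✓
c: successors {g}; p | <>~p there: g:T. ✓
d: successors {e}; p | <>~p there: e:T. ✓
e: no successors, so <>(p | <>~p) fails. ✗
g: no successors, so <>(p | <>~p) fails. ✗
— 3 worlds.

5 and 3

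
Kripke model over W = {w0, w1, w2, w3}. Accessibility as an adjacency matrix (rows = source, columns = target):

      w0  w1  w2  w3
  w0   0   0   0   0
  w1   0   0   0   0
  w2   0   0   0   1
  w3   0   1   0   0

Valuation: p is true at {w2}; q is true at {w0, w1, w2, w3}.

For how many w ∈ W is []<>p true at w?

w0: no successors, so []<>p holds vacuously. ✓
w1: no successors, so []<>p holds vacuously. ✓
w2: successors {w3}; <>p there: w3:F. ✗
w3: successors {w1}; <>p there: w1:F. ✗
Satisfying worlds: {w0, w1}.

2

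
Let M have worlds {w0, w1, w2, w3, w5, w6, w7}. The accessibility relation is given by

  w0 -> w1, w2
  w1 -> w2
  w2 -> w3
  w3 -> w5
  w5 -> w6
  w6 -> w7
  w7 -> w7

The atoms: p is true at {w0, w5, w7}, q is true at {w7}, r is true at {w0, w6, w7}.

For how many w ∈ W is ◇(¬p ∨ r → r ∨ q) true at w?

w0: successors {w1, w2}; ¬p ∨ r → r ∨ q there: w1:F, w2:F. ✗
w1: successors {w2}; ¬p ∨ r → r ∨ q there: w2:F. ✗
w2: successors {w3}; ¬p ∨ r → r ∨ q there: w3:F. ✗
w3: successors {w5}; ¬p ∨ r → r ∨ q there: w5:T. ✓
w5: successors {w6}; ¬p ∨ r → r ∨ q there: w6:T. ✓
w6: successors {w7}; ¬p ∨ r → r ∨ q there: w7:T. ✓
w7: successors {w7}; ¬p ∨ r → r ∨ q there: w7:T. ✓
Satisfying worlds: {w3, w5, w6, w7}.

4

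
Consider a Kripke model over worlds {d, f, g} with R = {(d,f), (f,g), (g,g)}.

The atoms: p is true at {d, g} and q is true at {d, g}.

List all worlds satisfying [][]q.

d: successors {f}; []q there: f:T. ✓
f: successors {g}; []q there: g:T. ✓
g: successors {g}; []q there: g:T. ✓

{d, f, g}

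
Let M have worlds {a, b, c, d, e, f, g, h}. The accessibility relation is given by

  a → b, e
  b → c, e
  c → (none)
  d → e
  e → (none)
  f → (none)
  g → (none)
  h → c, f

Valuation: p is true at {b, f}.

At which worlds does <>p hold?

a: successors {b, e}; p there: b:T, e:F. ✓
b: successors {c, e}; p there: c:F, e:F. ✗
c: no successors, so <>p fails. ✗
d: successors {e}; p there: e:F. ✗
e: no successors, so <>p fails. ✗
f: no successors, so <>p fails. ✗
g: no successors, so <>p fails. ✗
h: successors {c, f}; p there: c:F, f:T. ✓

{a, h}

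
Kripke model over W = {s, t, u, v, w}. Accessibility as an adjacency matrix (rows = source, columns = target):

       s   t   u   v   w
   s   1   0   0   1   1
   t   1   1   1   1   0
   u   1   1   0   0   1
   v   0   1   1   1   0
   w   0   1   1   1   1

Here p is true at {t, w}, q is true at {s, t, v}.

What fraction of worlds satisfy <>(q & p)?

s: successors {s, v, w}; q & p there: s:F, v:F, w:F. ✗
t: successors {s, t, u, v}; q & p there: s:F, t:T, u:F, v:F. ✓
u: successors {s, t, w}; q & p there: s:F, t:T, w:F. ✓
v: successors {t, u, v}; q & p there: t:T, u:F, v:F. ✓
w: successors {t, u, v, w}; q & p there: t:T, u:F, v:F, w:F. ✓
That's 4 of 5 worlds, so 4/5.

4/5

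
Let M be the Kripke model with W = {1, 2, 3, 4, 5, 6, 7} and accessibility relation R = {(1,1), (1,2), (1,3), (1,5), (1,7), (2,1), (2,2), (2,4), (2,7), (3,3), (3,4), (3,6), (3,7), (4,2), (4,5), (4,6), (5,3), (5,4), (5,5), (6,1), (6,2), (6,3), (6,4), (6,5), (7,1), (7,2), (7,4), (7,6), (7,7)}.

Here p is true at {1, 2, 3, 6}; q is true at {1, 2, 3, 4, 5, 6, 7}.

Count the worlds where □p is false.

7

1: successors {1, 2, 3, 5, 7}; p there: 1:T, 2:T, 3:T, 5:F, 7:F. ✗
2: successors {1, 2, 4, 7}; p there: 1:T, 2:T, 4:F, 7:F. ✗
3: successors {3, 4, 6, 7}; p there: 3:T, 4:F, 6:T, 7:F. ✗
4: successors {2, 5, 6}; p there: 2:T, 5:F, 6:T. ✗
5: successors {3, 4, 5}; p there: 3:T, 4:F, 5:F. ✗
6: successors {1, 2, 3, 4, 5}; p there: 1:T, 2:T, 3:T, 4:F, 5:F. ✗
7: successors {1, 2, 4, 6, 7}; p there: 1:T, 2:T, 4:F, 6:T, 7:F. ✗
Satisfying worlds: ∅.
So □p fails at the other 7 worlds.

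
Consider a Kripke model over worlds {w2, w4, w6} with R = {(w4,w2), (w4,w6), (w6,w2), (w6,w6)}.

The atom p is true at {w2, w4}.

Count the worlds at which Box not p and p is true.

w2: Box not p is T, p is T. ✓
w4: Box not p is F, p is T. ✗
w6: Box not p is F, p is F. ✗
Satisfying worlds: {w2}.

1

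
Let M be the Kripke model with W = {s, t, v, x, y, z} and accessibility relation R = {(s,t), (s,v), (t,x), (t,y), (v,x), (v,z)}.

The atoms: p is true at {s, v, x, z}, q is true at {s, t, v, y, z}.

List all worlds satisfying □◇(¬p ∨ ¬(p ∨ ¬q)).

s: successors {t, v}; ◇(¬p ∨ ¬(p ∨ ¬q)) there: t:T, v:F. ✗
t: successors {x, y}; ◇(¬p ∨ ¬(p ∨ ¬q)) there: x:F, y:F. ✗
v: successors {x, z}; ◇(¬p ∨ ¬(p ∨ ¬q)) there: x:F, z:F. ✗
x: no successors, so □◇(¬p ∨ ¬(p ∨ ¬q)) holds vacuously. ✓
y: no successors, so □◇(¬p ∨ ¬(p ∨ ¬q)) holds vacuously. ✓
z: no successors, so □◇(¬p ∨ ¬(p ∨ ¬q)) holds vacuously. ✓

{x, y, z}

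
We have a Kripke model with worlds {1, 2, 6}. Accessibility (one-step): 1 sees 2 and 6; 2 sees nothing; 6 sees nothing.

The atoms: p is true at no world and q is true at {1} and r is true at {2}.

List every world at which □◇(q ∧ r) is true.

{2, 6}

1: successors {2, 6}; ◇(q ∧ r) there: 2:F, 6:F. ✗
2: no successors, so □◇(q ∧ r) holds vacuously. ✓
6: no successors, so □◇(q ∧ r) holds vacuously. ✓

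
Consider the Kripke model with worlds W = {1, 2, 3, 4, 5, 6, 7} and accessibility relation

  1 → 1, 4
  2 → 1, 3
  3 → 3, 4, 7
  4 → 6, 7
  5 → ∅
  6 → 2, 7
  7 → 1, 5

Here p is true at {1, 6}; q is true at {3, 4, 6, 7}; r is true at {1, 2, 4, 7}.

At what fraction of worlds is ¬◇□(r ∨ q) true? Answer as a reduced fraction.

1: ◇□(r ∨ q) is T. ✗
2: ◇□(r ∨ q) is T. ✗
3: ◇□(r ∨ q) is T. ✗
4: ◇□(r ∨ q) is T. ✗
5: ◇□(r ∨ q) is F. ✓
6: ◇□(r ∨ q) is T. ✗
7: ◇□(r ∨ q) is T. ✗
That's 1 of 7 worlds, so 1/7.

1/7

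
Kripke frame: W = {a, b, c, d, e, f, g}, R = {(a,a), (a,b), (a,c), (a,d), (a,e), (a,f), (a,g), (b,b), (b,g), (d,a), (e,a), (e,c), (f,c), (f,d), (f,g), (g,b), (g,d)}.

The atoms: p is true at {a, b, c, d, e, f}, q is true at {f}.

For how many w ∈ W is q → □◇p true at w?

a: q is F, □◇p is F. ✓
b: q is F, □◇p is T. ✓
c: q is F, □◇p is T. ✓
d: q is F, □◇p is T. ✓
e: q is F, □◇p is F. ✓
f: q is T, □◇p is F. ✗
g: q is F, □◇p is T. ✓
Satisfying worlds: {a, b, c, d, e, g}.

6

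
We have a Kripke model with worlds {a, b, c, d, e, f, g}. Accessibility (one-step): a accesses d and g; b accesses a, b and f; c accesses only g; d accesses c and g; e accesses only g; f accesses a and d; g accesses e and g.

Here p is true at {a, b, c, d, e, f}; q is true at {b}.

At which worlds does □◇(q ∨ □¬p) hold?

{a, c, e}

a: successors {d, g}; ◇(q ∨ □¬p) there: d:T, g:T. ✓
b: successors {a, b, f}; ◇(q ∨ □¬p) there: a:F, b:T, f:F. ✗
c: successors {g}; ◇(q ∨ □¬p) there: g:T. ✓
d: successors {c, g}; ◇(q ∨ □¬p) there: c:F, g:T. ✗
e: successors {g}; ◇(q ∨ □¬p) there: g:T. ✓
f: successors {a, d}; ◇(q ∨ □¬p) there: a:F, d:T. ✗
g: successors {e, g}; ◇(q ∨ □¬p) there: e:F, g:T. ✗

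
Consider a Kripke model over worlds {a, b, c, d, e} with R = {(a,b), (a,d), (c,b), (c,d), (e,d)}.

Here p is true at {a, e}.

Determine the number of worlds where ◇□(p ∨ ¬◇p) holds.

3

a: successors {b, d}; □(p ∨ ¬◇p) there: b:T, d:T. ✓
b: no successors, so ◇□(p ∨ ¬◇p) fails. ✗
c: successors {b, d}; □(p ∨ ¬◇p) there: b:T, d:T. ✓
d: no successors, so ◇□(p ∨ ¬◇p) fails. ✗
e: successors {d}; □(p ∨ ¬◇p) there: d:T. ✓
Satisfying worlds: {a, c, e}.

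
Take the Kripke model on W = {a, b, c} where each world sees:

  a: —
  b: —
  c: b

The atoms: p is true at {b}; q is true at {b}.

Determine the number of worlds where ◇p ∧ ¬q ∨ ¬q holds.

a: ◇p ∧ ¬q is F, ¬q is T. ✓
b: ◇p ∧ ¬q is F, ¬q is F. ✗
c: ◇p ∧ ¬q is T, ¬q is T. ✓
Satisfying worlds: {a, c}.

2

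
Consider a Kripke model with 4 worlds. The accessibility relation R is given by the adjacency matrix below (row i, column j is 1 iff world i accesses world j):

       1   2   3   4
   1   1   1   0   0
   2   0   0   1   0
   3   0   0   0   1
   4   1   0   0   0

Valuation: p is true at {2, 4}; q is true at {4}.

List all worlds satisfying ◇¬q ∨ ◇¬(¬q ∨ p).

{1, 2, 4}

1: ◇¬q is T, ◇¬(¬q ∨ p) is F. ✓
2: ◇¬q is T, ◇¬(¬q ∨ p) is F. ✓
3: ◇¬q is F, ◇¬(¬q ∨ p) is F. ✗
4: ◇¬q is T, ◇¬(¬q ∨ p) is F. ✓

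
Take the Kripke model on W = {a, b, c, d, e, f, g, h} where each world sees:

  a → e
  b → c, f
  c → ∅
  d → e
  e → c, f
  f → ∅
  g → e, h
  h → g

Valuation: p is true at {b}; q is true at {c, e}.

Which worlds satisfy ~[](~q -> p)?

a: [](~q -> p) is T. ✗
b: [](~q -> p) is F. ✓
c: [](~q -> p) is T. ✗
d: [](~q -> p) is T. ✗
e: [](~q -> p) is F. ✓
f: [](~q -> p) is T. ✗
g: [](~q -> p) is F. ✓
h: [](~q -> p) is F. ✓

{b, e, g, h}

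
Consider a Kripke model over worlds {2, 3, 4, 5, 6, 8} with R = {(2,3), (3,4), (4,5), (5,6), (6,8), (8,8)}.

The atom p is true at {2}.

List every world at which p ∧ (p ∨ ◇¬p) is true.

{2}

2: p is T, p ∨ ◇¬p is T. ✓
3: p is F, p ∨ ◇¬p is T. ✗
4: p is F, p ∨ ◇¬p is T. ✗
5: p is F, p ∨ ◇¬p is T. ✗
6: p is F, p ∨ ◇¬p is T. ✗
8: p is F, p ∨ ◇¬p is T. ✗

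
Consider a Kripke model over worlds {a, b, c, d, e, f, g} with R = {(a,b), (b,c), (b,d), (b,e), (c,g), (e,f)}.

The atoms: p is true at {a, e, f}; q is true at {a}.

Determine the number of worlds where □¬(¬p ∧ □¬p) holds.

5

a: successors {b}; ¬(¬p ∧ □¬p) there: b:T. ✓
b: successors {c, d, e}; ¬(¬p ∧ □¬p) there: c:F, d:F, e:T. ✗
c: successors {g}; ¬(¬p ∧ □¬p) there: g:F. ✗
d: no successors, so □¬(¬p ∧ □¬p) holds vacuously. ✓
e: successors {f}; ¬(¬p ∧ □¬p) there: f:T. ✓
f: no successors, so □¬(¬p ∧ □¬p) holds vacuously. ✓
g: no successors, so □¬(¬p ∧ □¬p) holds vacuously. ✓
Satisfying worlds: {a, d, e, f, g}.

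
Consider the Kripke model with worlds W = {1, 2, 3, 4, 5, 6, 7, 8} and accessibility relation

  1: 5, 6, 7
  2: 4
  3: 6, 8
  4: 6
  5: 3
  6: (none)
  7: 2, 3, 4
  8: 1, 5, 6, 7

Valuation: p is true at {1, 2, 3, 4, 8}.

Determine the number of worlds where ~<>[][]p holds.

2

1: <>[][]p is T. ✗
2: <>[][]p is T. ✗
3: <>[][]p is T. ✗
4: <>[][]p is T. ✗
5: <>[][]p is F. ✓
6: <>[][]p is F. ✓
7: <>[][]p is T. ✗
8: <>[][]p is T. ✗
Satisfying worlds: {5, 6}.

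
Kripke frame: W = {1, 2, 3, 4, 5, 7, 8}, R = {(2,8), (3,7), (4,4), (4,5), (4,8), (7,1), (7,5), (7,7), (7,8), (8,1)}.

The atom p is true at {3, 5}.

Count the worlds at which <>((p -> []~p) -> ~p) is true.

1: no successors, so <>((p -> []~p) -> ~p) fails. ✗
2: successors {8}; (p -> []~p) -> ~p there: 8:T. ✓
3: successors {7}; (p -> []~p) -> ~p there: 7:T. ✓
4: successors {4, 5, 8}; (p -> []~p) -> ~p there: 4:T, 5:F, 8:T. ✓
5: no successors, so <>((p -> []~p) -> ~p) fails. ✗
7: successors {1, 5, 7, 8}; (p -> []~p) -> ~p there: 1:T, 5:F, 7:T, 8:T. ✓
8: successors {1}; (p -> []~p) -> ~p there: 1:T. ✓
Satisfying worlds: {2, 3, 4, 7, 8}.

5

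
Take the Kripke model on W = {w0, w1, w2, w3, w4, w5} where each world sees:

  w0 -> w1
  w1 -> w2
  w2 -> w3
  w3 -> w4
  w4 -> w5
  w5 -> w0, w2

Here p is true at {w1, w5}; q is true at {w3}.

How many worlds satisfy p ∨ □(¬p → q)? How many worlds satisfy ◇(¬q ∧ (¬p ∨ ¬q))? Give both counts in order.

5 and 5

For p ∨ □(¬p → q):
w0: p is F, □(¬p → q) is T. ✓
w1: p is T, □(¬p → q) is F. ✓
w2: p is F, □(¬p → q) is T. ✓
w3: p is F, □(¬p → q) is F. ✗
w4: p is F, □(¬p → q) is T. ✓
w5: p is T, □(¬p → q) is F. ✓
— 5 worlds.
For ◇(¬q ∧ (¬p ∨ ¬q)):
w0: successors {w1}; ¬q ∧ (¬p ∨ ¬q) there: w1:T. ✓
w1: successors {w2}; ¬q ∧ (¬p ∨ ¬q) there: w2:T. ✓
w2: successors {w3}; ¬q ∧ (¬p ∨ ¬q) there: w3:F. ✗
w3: successors {w4}; ¬q ∧ (¬p ∨ ¬q) there: w4:T. ✓
w4: successors {w5}; ¬q ∧ (¬p ∨ ¬q) there: w5:T. ✓
w5: successors {w0, w2}; ¬q ∧ (¬p ∨ ¬q) there: w0:T, w2:T. ✓
— 5 worlds.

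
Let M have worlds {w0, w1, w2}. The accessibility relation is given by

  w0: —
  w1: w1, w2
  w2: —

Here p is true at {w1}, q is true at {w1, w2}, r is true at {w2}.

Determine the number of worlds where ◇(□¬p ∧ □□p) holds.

w0: no successors, so ◇(□¬p ∧ □□p) fails. ✗
w1: successors {w1, w2}; □¬p ∧ □□p there: w1:F, w2:T. ✓
w2: no successors, so ◇(□¬p ∧ □□p) fails. ✗
Satisfying worlds: {w1}.

1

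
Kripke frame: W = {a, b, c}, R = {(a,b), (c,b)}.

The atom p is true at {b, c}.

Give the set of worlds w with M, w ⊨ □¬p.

{b}

a: successors {b}; ¬p there: b:F. ✗
b: no successors, so □¬p holds vacuously. ✓
c: successors {b}; ¬p there: b:F. ✗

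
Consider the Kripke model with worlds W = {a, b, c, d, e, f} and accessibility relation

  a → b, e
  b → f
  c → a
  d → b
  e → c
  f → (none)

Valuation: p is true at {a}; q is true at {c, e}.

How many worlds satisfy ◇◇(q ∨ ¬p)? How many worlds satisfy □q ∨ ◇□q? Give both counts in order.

For ◇◇(q ∨ ¬p):
a: successors {b, e}; ◇(q ∨ ¬p) there: b:T, e:T. ✓
b: successors {f}; ◇(q ∨ ¬p) there: f:F. ✗
c: successors {a}; ◇(q ∨ ¬p) there: a:T. ✓
d: successors {b}; ◇(q ∨ ¬p) there: b:T. ✓
e: successors {c}; ◇(q ∨ ¬p) there: c:F. ✗
f: no successors, so ◇◇(q ∨ ¬p) fails. ✗
— 3 worlds.
For □q ∨ ◇□q:
a: □q is F, ◇□q is T. ✓
b: □q is F, ◇□q is T. ✓
c: □q is F, ◇□q is F. ✗
d: □q is F, ◇□q is F. ✗
e: □q is T, ◇□q is F. ✓
f: □q is T, ◇□q is F. ✓
— 4 worlds.

3 and 4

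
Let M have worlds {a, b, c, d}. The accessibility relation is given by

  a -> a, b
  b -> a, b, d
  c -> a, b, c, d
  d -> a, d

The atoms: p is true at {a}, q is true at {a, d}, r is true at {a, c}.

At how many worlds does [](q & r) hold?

0

a: successors {a, b}; q & r there: a:T, b:F. ✗
b: successors {a, b, d}; q & r there: a:T, b:F, d:F. ✗
c: successors {a, b, c, d}; q & r there: a:T, b:F, c:F, d:F. ✗
d: successors {a, d}; q & r there: a:T, d:F. ✗
Satisfying worlds: ∅.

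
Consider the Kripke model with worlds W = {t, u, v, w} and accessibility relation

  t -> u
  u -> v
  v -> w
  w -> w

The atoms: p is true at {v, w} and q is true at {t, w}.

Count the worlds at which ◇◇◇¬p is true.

0

t: successors {u}; ◇◇¬p there: u:F. ✗
u: successors {v}; ◇◇¬p there: v:F. ✗
v: successors {w}; ◇◇¬p there: w:F. ✗
w: successors {w}; ◇◇¬p there: w:F. ✗
Satisfying worlds: ∅.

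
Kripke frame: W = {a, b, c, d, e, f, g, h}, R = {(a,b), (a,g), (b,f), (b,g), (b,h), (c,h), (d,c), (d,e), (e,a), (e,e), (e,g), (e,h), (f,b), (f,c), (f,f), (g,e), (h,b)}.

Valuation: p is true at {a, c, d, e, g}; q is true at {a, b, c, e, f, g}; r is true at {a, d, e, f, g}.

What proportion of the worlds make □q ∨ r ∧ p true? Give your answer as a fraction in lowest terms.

a: □q is T, r ∧ p is T. ✓
b: □q is F, r ∧ p is F. ✗
c: □q is F, r ∧ p is F. ✗
d: □q is T, r ∧ p is T. ✓
e: □q is F, r ∧ p is T. ✓
f: □q is T, r ∧ p is F. ✓
g: □q is T, r ∧ p is T. ✓
h: □q is T, r ∧ p is F. ✓
That's 6 of 8 worlds, so 6/8 = 3/4.

3/4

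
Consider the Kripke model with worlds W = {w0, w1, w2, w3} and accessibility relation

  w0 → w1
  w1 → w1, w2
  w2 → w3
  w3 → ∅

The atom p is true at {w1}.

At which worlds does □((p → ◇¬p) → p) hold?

{w0, w3}

w0: successors {w1}; (p → ◇¬p) → p there: w1:T. ✓
w1: successors {w1, w2}; (p → ◇¬p) → p there: w1:T, w2:F. ✗
w2: successors {w3}; (p → ◇¬p) → p there: w3:F. ✗
w3: no successors, so □((p → ◇¬p) → p) holds vacuously. ✓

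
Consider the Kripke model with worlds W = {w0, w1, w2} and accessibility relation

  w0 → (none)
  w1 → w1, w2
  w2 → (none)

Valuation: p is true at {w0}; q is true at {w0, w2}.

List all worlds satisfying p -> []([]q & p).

{w0, w1, w2}

w0: p is T, []([]q & p) is T. ✓
w1: p is F, []([]q & p) is F. ✓
w2: p is F, []([]q & p) is T. ✓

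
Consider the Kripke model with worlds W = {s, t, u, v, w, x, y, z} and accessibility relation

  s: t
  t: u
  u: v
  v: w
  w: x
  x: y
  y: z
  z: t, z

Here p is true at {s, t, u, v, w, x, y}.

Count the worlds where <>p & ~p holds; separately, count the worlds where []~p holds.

For <>p & ~p:
s: <>p is T, ~p is F. ✗
t: <>p is T, ~p is F. ✗
u: <>p is T, ~p is F. ✗
v: <>p is T, ~p is F. ✗
w: <>p is T, ~p is F. ✗
x: <>p is T, ~p is F. ✗
y: <>p is F, ~p is F. ✗
z: <>p is T, ~p is T. ✓
— 1 world.
For []~p:
s: successors {t}; ~p there: t:F. ✗
t: successors {u}; ~p there: u:F. ✗
u: successors {v}; ~p there: v:F. ✗
v: successors {w}; ~p there: w:F. ✗
w: successors {x}; ~p there: x:F. ✗
x: successors {y}; ~p there: y:F. ✗
y: successors {z}; ~p there: z:T. ✓
z: successors {t, z}; ~p there: t:F, z:T. ✗
— 1 world.

1 and 1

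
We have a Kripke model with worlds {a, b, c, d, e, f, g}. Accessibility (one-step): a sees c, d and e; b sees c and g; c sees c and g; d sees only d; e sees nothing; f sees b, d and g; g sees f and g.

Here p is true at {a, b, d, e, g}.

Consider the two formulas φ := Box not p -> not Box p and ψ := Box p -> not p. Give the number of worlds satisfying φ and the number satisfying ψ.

6 and 5

For Box not p -> not Box p:
a: Box not p is F, not Box p is T. ✓
b: Box not p is F, not Box p is T. ✓
c: Box not p is F, not Box p is T. ✓
d: Box not p is F, not Box p is F. ✓
e: Box not p is T, not Box p is F. ✗
f: Box not p is F, not Box p is F. ✓
g: Box not p is F, not Box p is T. ✓
— 6 worlds.
For Box p -> not p:
a: Box p is F, not p is F. ✓
b: Box p is F, not p is F. ✓
c: Box p is F, not p is T. ✓
d: Box p is T, not p is F. ✗
e: Box p is T, not p is F. ✗
f: Box p is T, not p is T. ✓
g: Box p is F, not p is F. ✓
— 5 worlds.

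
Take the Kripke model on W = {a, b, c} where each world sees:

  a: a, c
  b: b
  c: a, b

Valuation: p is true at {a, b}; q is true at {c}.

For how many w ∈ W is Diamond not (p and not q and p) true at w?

1

a: successors {a, c}; not (p and not q and p) there: a:F, c:T. ✓
b: successors {b}; not (p and not q and p) there: b:F. ✗
c: successors {a, b}; not (p and not q and p) there: a:F, b:F. ✗
Satisfying worlds: {a}.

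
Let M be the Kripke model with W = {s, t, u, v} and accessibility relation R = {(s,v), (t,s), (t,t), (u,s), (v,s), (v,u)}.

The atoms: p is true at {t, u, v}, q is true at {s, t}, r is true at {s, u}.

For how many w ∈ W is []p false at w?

3

s: successors {v}; p there: v:T. ✓
t: successors {s, t}; p there: s:F, t:T. ✗
u: successors {s}; p there: s:F. ✗
v: successors {s, u}; p there: s:F, u:T. ✗
Satisfying worlds: {s}.
So []p fails at the other 3 worlds.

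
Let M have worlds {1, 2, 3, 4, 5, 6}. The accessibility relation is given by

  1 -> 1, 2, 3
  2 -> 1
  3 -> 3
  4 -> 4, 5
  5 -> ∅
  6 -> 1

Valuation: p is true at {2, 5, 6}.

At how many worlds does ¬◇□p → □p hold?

1: ¬◇□p is T, □p is F. ✗
2: ¬◇□p is T, □p is F. ✗
3: ¬◇□p is T, □p is F. ✗
4: ¬◇□p is F, □p is F. ✓
5: ¬◇□p is T, □p is T. ✓
6: ¬◇□p is T, □p is F. ✗
Satisfying worlds: {4, 5}.

2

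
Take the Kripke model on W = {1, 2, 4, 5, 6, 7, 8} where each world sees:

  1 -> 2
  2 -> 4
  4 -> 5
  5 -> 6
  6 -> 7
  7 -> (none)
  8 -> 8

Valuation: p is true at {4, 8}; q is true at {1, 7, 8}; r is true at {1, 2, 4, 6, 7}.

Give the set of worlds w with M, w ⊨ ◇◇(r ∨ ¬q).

{1, 2, 4, 5}

1: successors {2}; ◇(r ∨ ¬q) there: 2:T. ✓
2: successors {4}; ◇(r ∨ ¬q) there: 4:T. ✓
4: successors {5}; ◇(r ∨ ¬q) there: 5:T. ✓
5: successors {6}; ◇(r ∨ ¬q) there: 6:T. ✓
6: successors {7}; ◇(r ∨ ¬q) there: 7:F. ✗
7: no successors, so ◇◇(r ∨ ¬q) fails. ✗
8: successors {8}; ◇(r ∨ ¬q) there: 8:F. ✗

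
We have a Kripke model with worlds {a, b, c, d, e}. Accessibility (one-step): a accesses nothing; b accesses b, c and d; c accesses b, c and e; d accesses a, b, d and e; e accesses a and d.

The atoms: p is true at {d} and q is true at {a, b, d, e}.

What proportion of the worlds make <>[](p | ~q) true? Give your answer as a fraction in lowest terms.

2/5

a: no successors, so <>[](p | ~q) fails. ✗
b: successors {b, c, d}; [](p | ~q) there: b:F, c:F, d:F. ✗
c: successors {b, c, e}; [](p | ~q) there: b:F, c:F, e:F. ✗
d: successors {a, b, d, e}; [](p | ~q) there: a:T, b:F, d:F, e:F. ✓
e: successors {a, d}; [](p | ~q) there: a:T, d:F. ✓
That's 2 of 5 worlds, so 2/5.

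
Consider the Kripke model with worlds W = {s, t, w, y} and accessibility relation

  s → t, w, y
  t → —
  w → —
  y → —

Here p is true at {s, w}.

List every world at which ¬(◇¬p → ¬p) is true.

s: ◇¬p → ¬p is F. ✓
t: ◇¬p → ¬p is T. ✗
w: ◇¬p → ¬p is T. ✗
y: ◇¬p → ¬p is T. ✗

{s}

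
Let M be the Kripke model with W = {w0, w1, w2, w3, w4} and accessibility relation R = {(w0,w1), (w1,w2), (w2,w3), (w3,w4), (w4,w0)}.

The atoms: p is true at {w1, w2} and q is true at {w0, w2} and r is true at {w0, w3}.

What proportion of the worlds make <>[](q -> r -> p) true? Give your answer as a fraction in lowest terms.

w0: successors {w1}; [](q -> r -> p) there: w1:T. ✓
w1: successors {w2}; [](q -> r -> p) there: w2:T. ✓
w2: successors {w3}; [](q -> r -> p) there: w3:T. ✓
w3: successors {w4}; [](q -> r -> p) there: w4:F. ✗
w4: successors {w0}; [](q -> r -> p) there: w0:T. ✓
That's 4 of 5 worlds, so 4/5.

4/5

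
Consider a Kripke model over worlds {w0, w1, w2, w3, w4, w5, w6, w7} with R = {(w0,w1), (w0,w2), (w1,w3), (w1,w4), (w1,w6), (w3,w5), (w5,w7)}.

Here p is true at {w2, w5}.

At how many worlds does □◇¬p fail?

w0: successors {w1, w2}; ◇¬p there: w1:T, w2:F. ✗
w1: successors {w3, w4, w6}; ◇¬p there: w3:F, w4:F, w6:F. ✗
w2: no successors, so □◇¬p holds vacuously. ✓
w3: successors {w5}; ◇¬p there: w5:T. ✓
w4: no successors, so □◇¬p holds vacuously. ✓
w5: successors {w7}; ◇¬p there: w7:F. ✗
w6: no successors, so □◇¬p holds vacuously. ✓
w7: no successors, so □◇¬p holds vacuously. ✓
Satisfying worlds: {w2, w3, w4, w6, w7}.
So □◇¬p fails at the other 3 worlds.

3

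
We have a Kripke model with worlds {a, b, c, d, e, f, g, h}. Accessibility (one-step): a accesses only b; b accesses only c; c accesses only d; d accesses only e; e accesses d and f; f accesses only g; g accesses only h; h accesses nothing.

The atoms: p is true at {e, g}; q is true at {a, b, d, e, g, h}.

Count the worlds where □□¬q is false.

5

a: successors {b}; □¬q there: b:T. ✓
b: successors {c}; □¬q there: c:F. ✗
c: successors {d}; □¬q there: d:F. ✗
d: successors {e}; □¬q there: e:F. ✗
e: successors {d, f}; □¬q there: d:F, f:F. ✗
f: successors {g}; □¬q there: g:F. ✗
g: successors {h}; □¬q there: h:T. ✓
h: no successors, so □□¬q holds vacuously. ✓
Satisfying worlds: {a, g, h}.
So □□¬q fails at the other 5 worlds.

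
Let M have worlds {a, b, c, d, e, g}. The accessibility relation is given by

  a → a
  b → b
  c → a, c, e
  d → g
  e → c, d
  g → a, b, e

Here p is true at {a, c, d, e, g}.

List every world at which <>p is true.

{a, c, d, e, g}

a: successors {a}; p there: a:T. ✓
b: successors {b}; p there: b:F. ✗
c: successors {a, c, e}; p there: a:T, c:T, e:T. ✓
d: successors {g}; p there: g:T. ✓
e: successors {c, d}; p there: c:T, d:T. ✓
g: successors {a, b, e}; p there: a:T, b:F, e:T. ✓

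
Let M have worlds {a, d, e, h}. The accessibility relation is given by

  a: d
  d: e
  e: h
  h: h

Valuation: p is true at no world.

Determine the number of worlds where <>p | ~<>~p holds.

a: <>p is F, ~<>~p is F. ✗
d: <>p is F, ~<>~p is F. ✗
e: <>p is F, ~<>~p is F. ✗
h: <>p is F, ~<>~p is F. ✗
Satisfying worlds: ∅.

0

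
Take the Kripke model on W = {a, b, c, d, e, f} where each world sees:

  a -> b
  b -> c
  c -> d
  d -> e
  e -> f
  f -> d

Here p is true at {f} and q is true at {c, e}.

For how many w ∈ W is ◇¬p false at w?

a: successors {b}; ¬p there: b:T. ✓
b: successors {c}; ¬p there: c:T. ✓
c: successors {d}; ¬p there: d:T. ✓
d: successors {e}; ¬p there: e:T. ✓
e: successors {f}; ¬p there: f:F. ✗
f: successors {d}; ¬p there: d:T. ✓
Satisfying worlds: {a, b, c, d, f}.
So ◇¬p fails at the other 1 world.

1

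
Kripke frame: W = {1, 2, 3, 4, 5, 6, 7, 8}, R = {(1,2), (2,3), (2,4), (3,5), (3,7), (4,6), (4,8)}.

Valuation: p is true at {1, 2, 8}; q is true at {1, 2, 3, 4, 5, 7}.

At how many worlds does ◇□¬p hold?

1: successors {2}; □¬p there: 2:T. ✓
2: successors {3, 4}; □¬p there: 3:T, 4:F. ✓
3: successors {5, 7}; □¬p there: 5:T, 7:T. ✓
4: successors {6, 8}; □¬p there: 6:T, 8:T. ✓
5: no successors, so ◇□¬p fails. ✗
6: no successors, so ◇□¬p fails. ✗
7: no successors, so ◇□¬p fails. ✗
8: no successors, so ◇□¬p fails. ✗
Satisfying worlds: {1, 2, 3, 4}.

4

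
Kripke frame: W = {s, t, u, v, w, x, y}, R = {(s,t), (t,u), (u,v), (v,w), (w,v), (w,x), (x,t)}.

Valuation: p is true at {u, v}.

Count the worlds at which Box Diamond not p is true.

s: successors {t}; Diamond not p there: t:F. ✗
t: successors {u}; Diamond not p there: u:F. ✗
u: successors {v}; Diamond not p there: v:T. ✓
v: successors {w}; Diamond not p there: w:T. ✓
w: successors {v, x}; Diamond not p there: v:T, x:T. ✓
x: successors {t}; Diamond not p there: t:F. ✗
y: no successors, so Box Diamond not p holds vacuously. ✓
Satisfying worlds: {u, v, w, y}.

4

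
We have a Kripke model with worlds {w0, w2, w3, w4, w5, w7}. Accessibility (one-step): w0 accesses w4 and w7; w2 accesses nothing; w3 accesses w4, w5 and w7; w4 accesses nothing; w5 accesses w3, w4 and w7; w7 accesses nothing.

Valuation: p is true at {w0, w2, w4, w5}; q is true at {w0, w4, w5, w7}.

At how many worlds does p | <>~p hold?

5

w0: p is T, <>~p is T. ✓
w2: p is T, <>~p is F. ✓
w3: p is F, <>~p is T. ✓
w4: p is T, <>~p is F. ✓
w5: p is T, <>~p is T. ✓
w7: p is F, <>~p is F. ✗
Satisfying worlds: {w0, w2, w3, w4, w5}.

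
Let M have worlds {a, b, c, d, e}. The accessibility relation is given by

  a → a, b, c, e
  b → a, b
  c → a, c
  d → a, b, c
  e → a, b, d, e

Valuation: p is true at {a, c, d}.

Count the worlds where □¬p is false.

a: successors {a, b, c, e}; ¬p there: a:F, b:T, c:F, e:T. ✗
b: successors {a, b}; ¬p there: a:F, b:T. ✗
c: successors {a, c}; ¬p there: a:F, c:F. ✗
d: successors {a, b, c}; ¬p there: a:F, b:T, c:F. ✗
e: successors {a, b, d, e}; ¬p there: a:F, b:T, d:F, e:T. ✗
Satisfying worlds: ∅.
So □¬p fails at the other 5 worlds.

5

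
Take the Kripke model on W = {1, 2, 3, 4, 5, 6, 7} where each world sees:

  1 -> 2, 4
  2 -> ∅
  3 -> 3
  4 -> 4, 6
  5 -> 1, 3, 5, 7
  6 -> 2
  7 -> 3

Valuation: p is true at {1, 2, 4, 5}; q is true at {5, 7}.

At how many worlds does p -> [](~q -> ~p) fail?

3

1: p is T, [](~q -> ~p) is F. ✗
2: p is T, [](~q -> ~p) is T. ✓
3: p is F, [](~q -> ~p) is T. ✓
4: p is T, [](~q -> ~p) is F. ✗
5: p is T, [](~q -> ~p) is F. ✗
6: p is F, [](~q -> ~p) is F. ✓
7: p is F, [](~q -> ~p) is T. ✓
Satisfying worlds: {2, 3, 6, 7}.
So p -> [](~q -> ~p) fails at the other 3 worlds.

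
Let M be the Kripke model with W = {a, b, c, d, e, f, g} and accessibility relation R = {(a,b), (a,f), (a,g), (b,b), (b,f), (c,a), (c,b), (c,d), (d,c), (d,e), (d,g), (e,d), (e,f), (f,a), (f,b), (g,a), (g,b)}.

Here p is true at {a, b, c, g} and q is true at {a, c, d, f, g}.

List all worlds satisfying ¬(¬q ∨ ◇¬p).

a: ¬q ∨ ◇¬p is T. ✗
b: ¬q ∨ ◇¬p is T. ✗
c: ¬q ∨ ◇¬p is T. ✗
d: ¬q ∨ ◇¬p is T. ✗
e: ¬q ∨ ◇¬p is T. ✗
f: ¬q ∨ ◇¬p is F. ✓
g: ¬q ∨ ◇¬p is F. ✓

{f, g}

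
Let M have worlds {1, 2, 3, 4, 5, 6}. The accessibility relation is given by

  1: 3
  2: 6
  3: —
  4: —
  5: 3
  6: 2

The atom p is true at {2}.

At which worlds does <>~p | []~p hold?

1: <>~p is T, []~p is T. ✓
2: <>~p is T, []~p is T. ✓
3: <>~p is F, []~p is T. ✓
4: <>~p is F, []~p is T. ✓
5: <>~p is T, []~p is T. ✓
6: <>~p is F, []~p is F. ✗

{1, 2, 3, 4, 5}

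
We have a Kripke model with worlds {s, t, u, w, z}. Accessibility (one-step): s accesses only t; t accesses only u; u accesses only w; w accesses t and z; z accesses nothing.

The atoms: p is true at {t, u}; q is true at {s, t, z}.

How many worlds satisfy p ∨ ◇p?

4

s: p is F, ◇p is T. ✓
t: p is T, ◇p is T. ✓
u: p is T, ◇p is F. ✓
w: p is F, ◇p is T. ✓
z: p is F, ◇p is F. ✗
Satisfying worlds: {s, t, u, w}.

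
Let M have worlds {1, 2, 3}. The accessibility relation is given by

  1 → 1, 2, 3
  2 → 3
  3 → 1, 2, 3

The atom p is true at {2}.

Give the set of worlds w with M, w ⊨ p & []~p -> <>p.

{1, 3}

1: p & []~p is F, <>p is T. ✓
2: p & []~p is T, <>p is F. ✗
3: p & []~p is F, <>p is T. ✓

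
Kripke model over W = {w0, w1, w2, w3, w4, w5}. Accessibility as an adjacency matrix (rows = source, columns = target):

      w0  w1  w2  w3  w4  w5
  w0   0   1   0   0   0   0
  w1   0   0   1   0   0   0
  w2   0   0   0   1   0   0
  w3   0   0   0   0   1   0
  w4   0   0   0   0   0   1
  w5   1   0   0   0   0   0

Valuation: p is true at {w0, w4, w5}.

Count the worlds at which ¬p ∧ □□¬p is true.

w0: ¬p is F, □□¬p is T. ✗
w1: ¬p is T, □□¬p is T. ✓
w2: ¬p is T, □□¬p is F. ✗
w3: ¬p is T, □□¬p is F. ✗
w4: ¬p is F, □□¬p is F. ✗
w5: ¬p is F, □□¬p is T. ✗
Satisfying worlds: {w1}.

1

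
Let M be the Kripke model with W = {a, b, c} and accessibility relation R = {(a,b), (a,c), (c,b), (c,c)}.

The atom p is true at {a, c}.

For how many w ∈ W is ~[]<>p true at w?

2

a: []<>p is F. ✓
b: []<>p is T. ✗
c: []<>p is F. ✓
Satisfying worlds: {a, c}.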